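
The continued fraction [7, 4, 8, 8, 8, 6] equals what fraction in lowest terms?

Fold from the inside: start with 6/1.
  8 + 1/6 = 49/6
  8 + 6/49 = 398/49
  8 + 49/398 = 3233/398
  4 + 398/3233 = 13330/3233
  7 + 3233/13330 = 96543/13330

96543/13330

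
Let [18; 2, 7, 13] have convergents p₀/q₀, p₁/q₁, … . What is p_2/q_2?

Using pₖ = aₖpₖ₋₁ + pₖ₋₂, qₖ = aₖqₖ₋₁ + qₖ₋₂ (with p₋₁=1, p₋₂=0, q₋₁=0, q₋₂=1):
  k=0: a=18, p=18, q=1
  k=1: a=2, p=37, q=2
  k=2: a=7, p=277, q=15

277/15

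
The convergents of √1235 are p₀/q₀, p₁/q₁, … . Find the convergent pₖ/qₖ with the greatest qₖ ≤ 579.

17255/491

√1235 = [35; 7, 70, …] (period length 2).
Convergents:
  p_0/q_0 = 35/1
  p_1/q_1 = 246/7
  p_2/q_2 = 17255/491
  p_3/q_3 = 121031/3444
q_2 = 491 ≤ 579 < 3444 = q_3, so the answer is 17255/491.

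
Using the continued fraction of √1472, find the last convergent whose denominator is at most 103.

1151/30

√1472 = [38; 2, 1, 2, 1, 2, 76, …] (period length 6).
Convergents:
  p_0/q_0 = 38/1
  p_1/q_1 = 77/2
  p_2/q_2 = 115/3
  p_3/q_3 = 307/8
  p_4/q_4 = 422/11
  p_5/q_5 = 1151/30
  p_6/q_6 = 87898/2291
q_5 = 30 ≤ 103 < 2291 = q_6, so the answer is 1151/30.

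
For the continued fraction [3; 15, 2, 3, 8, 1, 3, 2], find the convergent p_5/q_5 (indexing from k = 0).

3074/1003

Using pₖ = aₖpₖ₋₁ + pₖ₋₂, qₖ = aₖqₖ₋₁ + qₖ₋₂ (with p₋₁=1, p₋₂=0, q₋₁=0, q₋₂=1):
  k=0: a=3, p=3, q=1
  k=1: a=15, p=46, q=15
  k=2: a=2, p=95, q=31
  k=3: a=3, p=331, q=108
  k=4: a=8, p=2743, q=895
  k=5: a=1, p=3074, q=1003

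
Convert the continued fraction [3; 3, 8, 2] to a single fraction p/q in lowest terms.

Using pₖ = aₖpₖ₋₁ + pₖ₋₂ and qₖ = aₖqₖ₋₁ + qₖ₋₂:
  k=0: a=3, p=3, q=1
  k=1: a=3, p=10, q=3
  k=2: a=8, p=83, q=25
  k=3: a=2, p=176, q=53

176/53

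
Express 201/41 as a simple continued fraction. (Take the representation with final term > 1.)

[4; 1, 9, 4]

201 = 4*41 + 37
41 = 1*37 + 4
37 = 9*4 + 1
4 = 4*1 + 0  (stop)
So 201/41 = [4; 1, 9, 4].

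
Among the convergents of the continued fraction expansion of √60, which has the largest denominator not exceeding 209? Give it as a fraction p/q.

√60 = [7; 1, 2, 1, 14, …] (period length 4).
Convergents:
  p_0/q_0 = 7/1
  p_1/q_1 = 8/1
  p_2/q_2 = 23/3
  p_3/q_3 = 31/4
  p_4/q_4 = 457/59
  p_5/q_5 = 488/63
  p_6/q_6 = 1433/185
  p_7/q_7 = 1921/248
q_6 = 185 ≤ 209 < 248 = q_7, so the answer is 1433/185.

1433/185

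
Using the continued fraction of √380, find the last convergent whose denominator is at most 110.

√380 = [19; 2, 38, …] (period length 2).
Convergents:
  p_0/q_0 = 19/1
  p_1/q_1 = 39/2
  p_2/q_2 = 1501/77
  p_3/q_3 = 3041/156
q_2 = 77 ≤ 110 < 156 = q_3, so the answer is 1501/77.

1501/77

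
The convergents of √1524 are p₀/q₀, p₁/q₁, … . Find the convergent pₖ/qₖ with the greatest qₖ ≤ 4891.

79209/2029

√1524 = [39; 26, 78, …] (period length 2).
Convergents:
  p_0/q_0 = 39/1
  p_1/q_1 = 1015/26
  p_2/q_2 = 79209/2029
  p_3/q_3 = 2060449/52780
q_2 = 2029 ≤ 4891 < 52780 = q_3, so the answer is 79209/2029.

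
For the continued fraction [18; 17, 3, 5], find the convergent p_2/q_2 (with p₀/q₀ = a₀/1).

939/52

Using pₖ = aₖpₖ₋₁ + pₖ₋₂, qₖ = aₖqₖ₋₁ + qₖ₋₂ (with p₋₁=1, p₋₂=0, q₋₁=0, q₋₂=1):
  k=0: a=18, p=18, q=1
  k=1: a=17, p=307, q=17
  k=2: a=3, p=939, q=52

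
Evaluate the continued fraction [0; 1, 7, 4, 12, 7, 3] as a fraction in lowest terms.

7897/8987

Using pₖ = aₖpₖ₋₁ + pₖ₋₂ and qₖ = aₖqₖ₋₁ + qₖ₋₂:
  k=0: a=0, p=0, q=1
  k=1: a=1, p=1, q=1
  k=2: a=7, p=7, q=8
  k=3: a=4, p=29, q=33
  k=4: a=12, p=355, q=404
  k=5: a=7, p=2514, q=2861
  k=6: a=3, p=7897, q=8987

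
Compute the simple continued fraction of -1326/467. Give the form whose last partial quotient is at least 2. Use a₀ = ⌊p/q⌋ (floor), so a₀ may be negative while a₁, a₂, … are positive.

[-3; 6, 4, 2, 2, 3]

-1326 = -3×467 + 75
467 = 6×75 + 17
75 = 4×17 + 7
17 = 2×7 + 3
7 = 2×3 + 1
3 = 3×1 + 0  (stop)
So -1326/467 = [-3; 6, 4, 2, 2, 3].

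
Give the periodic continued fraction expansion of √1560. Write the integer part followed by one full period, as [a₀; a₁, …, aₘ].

a₀ = ⌊√1560⌋ = 39.
With m₀=0, d₀=1 and mₖ₊₁ = dₖaₖ − mₖ, dₖ₊₁ = (n − mₖ₊₁²)/dₖ, aₖ₊₁ = ⌊(a₀+mₖ₊₁)/dₖ₊₁⌋:
  k=1: m=39, d=39, a=2
  k=2: m=39, d=1, a=78
d=1 and a=2a₀=78 at k=2, so the next step gives (m, d) = (39, 39) again — its k=1 value — and the period has length 2.

[39; 2, 78]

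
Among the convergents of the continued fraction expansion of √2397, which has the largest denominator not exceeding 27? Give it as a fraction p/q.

1175/24

√2397 = [48; 1, 23, 2, 23, 1, 96, …] (period length 6).
Convergents:
  p_0/q_0 = 48/1
  p_1/q_1 = 49/1
  p_2/q_2 = 1175/24
  p_3/q_3 = 2399/49
q_2 = 24 ≤ 27 < 49 = q_3, so the answer is 1175/24.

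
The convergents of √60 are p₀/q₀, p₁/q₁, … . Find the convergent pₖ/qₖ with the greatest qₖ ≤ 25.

31/4

√60 = [7; 1, 2, 1, 14, …] (period length 4).
Convergents:
  p_0/q_0 = 7/1
  p_1/q_1 = 8/1
  p_2/q_2 = 23/3
  p_3/q_3 = 31/4
  p_4/q_4 = 457/59
q_3 = 4 ≤ 25 < 59 = q_4, so the answer is 31/4.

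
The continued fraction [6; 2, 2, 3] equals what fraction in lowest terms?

109/17

Fold from the inside: start with 3/1.
  2 + 1/3 = 7/3
  2 + 3/7 = 17/7
  6 + 7/17 = 109/17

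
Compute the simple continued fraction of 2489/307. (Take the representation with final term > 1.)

[8; 9, 3, 3, 3]

2489 = 8·307 + 33
307 = 9·33 + 10
33 = 3·10 + 3
10 = 3·3 + 1
3 = 3·1 + 0  (stop)
So 2489/307 = [8; 9, 3, 3, 3].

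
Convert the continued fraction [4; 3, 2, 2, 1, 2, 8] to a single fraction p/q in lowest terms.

Using pₖ = aₖpₖ₋₁ + pₖ₋₂ and qₖ = aₖqₖ₋₁ + qₖ₋₂:
  k=0: a=4, p=4, q=1
  k=1: a=3, p=13, q=3
  k=2: a=2, p=30, q=7
  k=3: a=2, p=73, q=17
  k=4: a=1, p=103, q=24
  k=5: a=2, p=279, q=65
  k=6: a=8, p=2335, q=544

2335/544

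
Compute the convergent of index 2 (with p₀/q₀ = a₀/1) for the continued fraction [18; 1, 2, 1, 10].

Using pₖ = aₖpₖ₋₁ + pₖ₋₂, qₖ = aₖqₖ₋₁ + qₖ₋₂ (with p₋₁=1, p₋₂=0, q₋₁=0, q₋₂=1):
  k=0: a=18, p=18, q=1
  k=1: a=1, p=19, q=1
  k=2: a=2, p=56, q=3

56/3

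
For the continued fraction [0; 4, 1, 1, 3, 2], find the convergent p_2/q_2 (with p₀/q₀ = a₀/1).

1/5

Using pₖ = aₖpₖ₋₁ + pₖ₋₂, qₖ = aₖqₖ₋₁ + qₖ₋₂ (with p₋₁=1, p₋₂=0, q₋₁=0, q₋₂=1):
  k=0: a=0, p=0, q=1
  k=1: a=4, p=1, q=4
  k=2: a=1, p=1, q=5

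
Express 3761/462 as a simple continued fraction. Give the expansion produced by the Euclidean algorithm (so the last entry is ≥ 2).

3761 = 8*462 + 65
462 = 7*65 + 7
65 = 9*7 + 2
7 = 3*2 + 1
2 = 2*1 + 0  (stop)
So 3761/462 = [8; 7, 9, 3, 2].

[8; 7, 9, 3, 2]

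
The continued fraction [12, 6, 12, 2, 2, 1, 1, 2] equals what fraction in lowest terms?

Using pₖ = aₖpₖ₋₁ + pₖ₋₂ and qₖ = aₖqₖ₋₁ + qₖ₋₂:
  k=0: a=12, p=12, q=1
  k=1: a=6, p=73, q=6
  k=2: a=12, p=888, q=73
  k=3: a=2, p=1849, q=152
  k=4: a=2, p=4586, q=377
  k=5: a=1, p=6435, q=529
  k=6: a=1, p=11021, q=906
  k=7: a=2, p=28477, q=2341

28477/2341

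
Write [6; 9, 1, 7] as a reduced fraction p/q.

482/79

Fold from the inside: start with 7/1.
  1 + 1/7 = 8/7
  9 + 7/8 = 79/8
  6 + 8/79 = 482/79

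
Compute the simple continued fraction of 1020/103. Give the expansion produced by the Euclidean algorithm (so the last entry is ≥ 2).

1020 = 9*103 + 93
103 = 1*93 + 10
93 = 9*10 + 3
10 = 3*3 + 1
3 = 3*1 + 0  (stop)
So 1020/103 = [9; 1, 9, 3, 3].

[9; 1, 9, 3, 3]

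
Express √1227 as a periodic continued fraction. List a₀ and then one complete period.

a₀ = ⌊√1227⌋ = 35.
With m₀=0, d₀=1 and mₖ₊₁ = dₖaₖ − mₖ, dₖ₊₁ = (n − mₖ₊₁²)/dₖ, aₖ₊₁ = ⌊(a₀+mₖ₊₁)/dₖ₊₁⌋:
  k=1: m=35, d=2, a=35
  k=2: m=35, d=1, a=70
d=1 and a=2a₀=70 at k=2, so the next step gives (m, d) = (35, 2) again — its k=1 value — and the period has length 2.

[35; 35, 70]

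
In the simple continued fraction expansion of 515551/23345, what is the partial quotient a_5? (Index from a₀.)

515551 = 22·23345 + 1961   →  a_0 = 22
23345 = 11·1961 + 1774   →  a_1 = 11
1961 = 1·1774 + 187   →  a_2 = 1
1774 = 9·187 + 91   →  a_3 = 9
187 = 2·91 + 5   →  a_4 = 2
91 = 18·5 + 1   →  a_5 = 18

18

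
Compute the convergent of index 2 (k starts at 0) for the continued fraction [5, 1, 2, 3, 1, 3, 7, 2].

Using pₖ = aₖpₖ₋₁ + pₖ₋₂, qₖ = aₖqₖ₋₁ + qₖ₋₂ (with p₋₁=1, p₋₂=0, q₋₁=0, q₋₂=1):
  k=0: a=5, p=5, q=1
  k=1: a=1, p=6, q=1
  k=2: a=2, p=17, q=3

17/3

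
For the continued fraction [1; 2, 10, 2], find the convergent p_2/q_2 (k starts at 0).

Using pₖ = aₖpₖ₋₁ + pₖ₋₂, qₖ = aₖqₖ₋₁ + qₖ₋₂ (with p₋₁=1, p₋₂=0, q₋₁=0, q₋₂=1):
  k=0: a=1, p=1, q=1
  k=1: a=2, p=3, q=2
  k=2: a=10, p=31, q=21

31/21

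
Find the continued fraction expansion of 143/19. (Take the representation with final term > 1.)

[7; 1, 1, 9]

143 = 7×19 + 10
19 = 1×10 + 9
10 = 1×9 + 1
9 = 9×1 + 0  (stop)
So 143/19 = [7; 1, 1, 9].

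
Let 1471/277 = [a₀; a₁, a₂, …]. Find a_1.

1471 = 5·277 + 86   →  a_0 = 5
277 = 3·86 + 19   →  a_1 = 3

3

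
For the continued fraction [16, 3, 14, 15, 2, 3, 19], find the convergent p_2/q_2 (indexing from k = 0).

702/43

Using pₖ = aₖpₖ₋₁ + pₖ₋₂, qₖ = aₖqₖ₋₁ + qₖ₋₂ (with p₋₁=1, p₋₂=0, q₋₁=0, q₋₂=1):
  k=0: a=16, p=16, q=1
  k=1: a=3, p=49, q=3
  k=2: a=14, p=702, q=43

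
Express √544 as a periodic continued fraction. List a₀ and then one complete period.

a₀ = ⌊√544⌋ = 23.
With m₀=0, d₀=1 and mₖ₊₁ = dₖaₖ − mₖ, dₖ₊₁ = (n − mₖ₊₁²)/dₖ, aₖ₊₁ = ⌊(a₀+mₖ₊₁)/dₖ₊₁⌋:
  k=1: m=23, d=15, a=3
  k=2: m=22, d=4, a=11
  k=3: m=22, d=15, a=3
  k=4: m=23, d=1, a=46
d=1 and a=2a₀=46 at k=4, so the next step gives (m, d) = (23, 15) again — its k=1 value — and the period has length 4.

[23; 3, 11, 3, 46]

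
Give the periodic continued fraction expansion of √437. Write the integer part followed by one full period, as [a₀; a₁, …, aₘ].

[20; 1, 9, 2, 9, 1, 40]

a₀ = ⌊√437⌋ = 20.
With m₀=0, d₀=1 and mₖ₊₁ = dₖaₖ − mₖ, dₖ₊₁ = (n − mₖ₊₁²)/dₖ, aₖ₊₁ = ⌊(a₀+mₖ₊₁)/dₖ₊₁⌋:
  k=1: m=20, d=37, a=1
  k=2: m=17, d=4, a=9
  k=3: m=19, d=19, a=2
  k=4: m=19, d=4, a=9
  k=5: m=17, d=37, a=1
  k=6: m=20, d=1, a=40
d=1 and a=2a₀=40 at k=6, so the next step gives (m, d) = (20, 37) again — its k=1 value — and the period has length 6.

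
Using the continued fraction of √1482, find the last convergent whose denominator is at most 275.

5890/153

√1482 = [38; 2, 76, …] (period length 2).
Convergents:
  p_0/q_0 = 38/1
  p_1/q_1 = 77/2
  p_2/q_2 = 5890/153
  p_3/q_3 = 11857/308
q_2 = 153 ≤ 275 < 308 = q_3, so the answer is 5890/153.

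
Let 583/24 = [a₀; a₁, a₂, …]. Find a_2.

583 = 24·24 + 7   →  a_0 = 24
24 = 3·7 + 3   →  a_1 = 3
7 = 2·3 + 1   →  a_2 = 2

2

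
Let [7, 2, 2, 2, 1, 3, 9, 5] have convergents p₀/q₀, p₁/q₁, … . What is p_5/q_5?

467/63

Using pₖ = aₖpₖ₋₁ + pₖ₋₂, qₖ = aₖqₖ₋₁ + qₖ₋₂ (with p₋₁=1, p₋₂=0, q₋₁=0, q₋₂=1):
  k=0: a=7, p=7, q=1
  k=1: a=2, p=15, q=2
  k=2: a=2, p=37, q=5
  k=3: a=2, p=89, q=12
  k=4: a=1, p=126, q=17
  k=5: a=3, p=467, q=63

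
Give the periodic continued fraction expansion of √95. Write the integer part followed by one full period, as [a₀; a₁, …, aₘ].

a₀ = ⌊√95⌋ = 9.

[9; 1, 2, 1, 18]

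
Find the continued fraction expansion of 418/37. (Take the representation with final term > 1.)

[11; 3, 2, 1, 3]

418 = 11×37 + 11
37 = 3×11 + 4
11 = 2×4 + 3
4 = 1×3 + 1
3 = 3×1 + 0  (stop)
So 418/37 = [11; 3, 2, 1, 3].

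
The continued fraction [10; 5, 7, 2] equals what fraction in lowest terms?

Using pₖ = aₖpₖ₋₁ + pₖ₋₂ and qₖ = aₖqₖ₋₁ + qₖ₋₂:
  k=0: a=10, p=10, q=1
  k=1: a=5, p=51, q=5
  k=2: a=7, p=367, q=36
  k=3: a=2, p=785, q=77

785/77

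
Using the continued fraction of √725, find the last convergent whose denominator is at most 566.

√725 = [26; 1, 12, 2, 12, 1, 52, …] (period length 6).
Convergents:
  p_0/q_0 = 26/1
  p_1/q_1 = 27/1
  p_2/q_2 = 350/13
  p_3/q_3 = 727/27
  p_4/q_4 = 9074/337
  p_5/q_5 = 9801/364
  p_6/q_6 = 518726/19265
q_5 = 364 ≤ 566 < 19265 = q_6, so the answer is 9801/364.

9801/364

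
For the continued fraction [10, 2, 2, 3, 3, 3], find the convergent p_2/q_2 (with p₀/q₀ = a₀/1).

52/5

Using pₖ = aₖpₖ₋₁ + pₖ₋₂, qₖ = aₖqₖ₋₁ + qₖ₋₂ (with p₋₁=1, p₋₂=0, q₋₁=0, q₋₂=1):
  k=0: a=10, p=10, q=1
  k=1: a=2, p=21, q=2
  k=2: a=2, p=52, q=5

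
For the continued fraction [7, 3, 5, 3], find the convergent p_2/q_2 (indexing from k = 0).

117/16

Using pₖ = aₖpₖ₋₁ + pₖ₋₂, qₖ = aₖqₖ₋₁ + qₖ₋₂ (with p₋₁=1, p₋₂=0, q₋₁=0, q₋₂=1):
  k=0: a=7, p=7, q=1
  k=1: a=3, p=22, q=3
  k=2: a=5, p=117, q=16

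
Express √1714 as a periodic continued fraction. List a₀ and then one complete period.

[41; 2, 2, 82]

a₀ = ⌊√1714⌋ = 41.
With m₀=0, d₀=1 and mₖ₊₁ = dₖaₖ − mₖ, dₖ₊₁ = (n − mₖ₊₁²)/dₖ, aₖ₊₁ = ⌊(a₀+mₖ₊₁)/dₖ₊₁⌋:
  k=1: m=41, d=33, a=2
  k=2: m=25, d=33, a=2
  k=3: m=41, d=1, a=82
d=1 and a=2a₀=82 at k=3, so the next step gives (m, d) = (41, 33) again — its k=1 value — and the period has length 3.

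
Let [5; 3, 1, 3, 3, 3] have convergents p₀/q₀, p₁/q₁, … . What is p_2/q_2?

21/4

Using pₖ = aₖpₖ₋₁ + pₖ₋₂, qₖ = aₖqₖ₋₁ + qₖ₋₂ (with p₋₁=1, p₋₂=0, q₋₁=0, q₋₂=1):
  k=0: a=5, p=5, q=1
  k=1: a=3, p=16, q=3
  k=2: a=1, p=21, q=4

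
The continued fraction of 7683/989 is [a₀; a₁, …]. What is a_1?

7683 = 7·989 + 760   →  a_0 = 7
989 = 1·760 + 229   →  a_1 = 1

1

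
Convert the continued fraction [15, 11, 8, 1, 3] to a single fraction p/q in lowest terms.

5870/389

Using pₖ = aₖpₖ₋₁ + pₖ₋₂ and qₖ = aₖqₖ₋₁ + qₖ₋₂:
  k=0: a=15, p=15, q=1
  k=1: a=11, p=166, q=11
  k=2: a=8, p=1343, q=89
  k=3: a=1, p=1509, q=100
  k=4: a=3, p=5870, q=389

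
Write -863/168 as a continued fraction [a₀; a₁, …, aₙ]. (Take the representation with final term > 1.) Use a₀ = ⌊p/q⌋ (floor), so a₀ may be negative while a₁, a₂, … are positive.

[-6; 1, 6, 3, 3, 2]

-863 = -6*168 + 145
168 = 1*145 + 23
145 = 6*23 + 7
23 = 3*7 + 2
7 = 3*2 + 1
2 = 2*1 + 0  (stop)
So -863/168 = [-6; 1, 6, 3, 3, 2].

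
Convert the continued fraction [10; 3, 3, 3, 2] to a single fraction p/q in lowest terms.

783/76

Using pₖ = aₖpₖ₋₁ + pₖ₋₂ and qₖ = aₖqₖ₋₁ + qₖ₋₂:
  k=0: a=10, p=10, q=1
  k=1: a=3, p=31, q=3
  k=2: a=3, p=103, q=10
  k=3: a=3, p=340, q=33
  k=4: a=2, p=783, q=76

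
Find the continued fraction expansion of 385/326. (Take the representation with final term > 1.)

385 = 1*326 + 59
326 = 5*59 + 31
59 = 1*31 + 28
31 = 1*28 + 3
28 = 9*3 + 1
3 = 3*1 + 0  (stop)
So 385/326 = [1; 5, 1, 1, 9, 3].

[1; 5, 1, 1, 9, 3]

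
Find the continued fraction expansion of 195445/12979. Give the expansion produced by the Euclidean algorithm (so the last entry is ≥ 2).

[15; 17, 12, 1, 7, 2, 3]

195445 = 15×12979 + 760
12979 = 17×760 + 59
760 = 12×59 + 52
59 = 1×52 + 7
52 = 7×7 + 3
7 = 2×3 + 1
3 = 3×1 + 0  (stop)
So 195445/12979 = [15; 17, 12, 1, 7, 2, 3].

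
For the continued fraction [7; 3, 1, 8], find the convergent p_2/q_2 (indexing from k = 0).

Using pₖ = aₖpₖ₋₁ + pₖ₋₂, qₖ = aₖqₖ₋₁ + qₖ₋₂ (with p₋₁=1, p₋₂=0, q₋₁=0, q₋₂=1):
  k=0: a=7, p=7, q=1
  k=1: a=3, p=22, q=3
  k=2: a=1, p=29, q=4

29/4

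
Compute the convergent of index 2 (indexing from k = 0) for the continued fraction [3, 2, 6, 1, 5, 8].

45/13

Using pₖ = aₖpₖ₋₁ + pₖ₋₂, qₖ = aₖqₖ₋₁ + qₖ₋₂ (with p₋₁=1, p₋₂=0, q₋₁=0, q₋₂=1):
  k=0: a=3, p=3, q=1
  k=1: a=2, p=7, q=2
  k=2: a=6, p=45, q=13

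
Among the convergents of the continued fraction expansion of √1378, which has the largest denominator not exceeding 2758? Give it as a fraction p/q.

42801/1153

√1378 = [37; 8, 4, 4, 8, 74, …] (period length 5).
Convergents:
  p_0/q_0 = 37/1
  p_1/q_1 = 297/8
  p_2/q_2 = 1225/33
  p_3/q_3 = 5197/140
  p_4/q_4 = 42801/1153
  p_5/q_5 = 3172471/85462
q_4 = 1153 ≤ 2758 < 85462 = q_5, so the answer is 42801/1153.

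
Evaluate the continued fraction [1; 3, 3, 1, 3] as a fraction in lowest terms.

64/49

Using pₖ = aₖpₖ₋₁ + pₖ₋₂ and qₖ = aₖqₖ₋₁ + qₖ₋₂:
  k=0: a=1, p=1, q=1
  k=1: a=3, p=4, q=3
  k=2: a=3, p=13, q=10
  k=3: a=1, p=17, q=13
  k=4: a=3, p=64, q=49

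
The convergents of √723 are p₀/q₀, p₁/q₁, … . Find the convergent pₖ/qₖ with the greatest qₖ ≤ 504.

13041/485

√723 = [26; 1, 7, 1, 52, …] (period length 4).
Convergents:
  p_0/q_0 = 26/1
  p_1/q_1 = 27/1
  p_2/q_2 = 215/8
  p_3/q_3 = 242/9
  p_4/q_4 = 12799/476
  p_5/q_5 = 13041/485
  p_6/q_6 = 104086/3871
q_5 = 485 ≤ 504 < 3871 = q_6, so the answer is 13041/485.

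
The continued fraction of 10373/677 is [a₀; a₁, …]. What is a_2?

10373 = 15·677 + 218   →  a_0 = 15
677 = 3·218 + 23   →  a_1 = 3
218 = 9·23 + 11   →  a_2 = 9

9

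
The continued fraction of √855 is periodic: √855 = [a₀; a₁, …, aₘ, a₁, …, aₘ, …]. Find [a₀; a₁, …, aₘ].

a₀ = ⌊√855⌋ = 29.
With m₀=0, d₀=1 and mₖ₊₁ = dₖaₖ − mₖ, dₖ₊₁ = (n − mₖ₊₁²)/dₖ, aₖ₊₁ = ⌊(a₀+mₖ₊₁)/dₖ₊₁⌋:
  k=1: m=29, d=14, a=4
  k=2: m=27, d=9, a=6
  k=3: m=27, d=14, a=4
  k=4: m=29, d=1, a=58
d=1 and a=2a₀=58 at k=4, so the next step gives (m, d) = (29, 14) again — its k=1 value — and the period has length 4.

[29; 4, 6, 4, 58]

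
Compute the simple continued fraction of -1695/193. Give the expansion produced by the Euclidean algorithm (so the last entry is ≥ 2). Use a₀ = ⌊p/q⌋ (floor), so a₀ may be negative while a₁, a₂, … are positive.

[-9; 4, 1, 1, 2, 8]

-1695 = -9*193 + 42
193 = 4*42 + 25
42 = 1*25 + 17
25 = 1*17 + 8
17 = 2*8 + 1
8 = 8*1 + 0  (stop)
So -1695/193 = [-9; 4, 1, 1, 2, 8].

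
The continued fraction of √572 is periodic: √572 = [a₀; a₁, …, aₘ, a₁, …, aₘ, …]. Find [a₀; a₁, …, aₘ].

[23; 1, 10, 1, 46]

a₀ = ⌊√572⌋ = 23.
With m₀=0, d₀=1 and mₖ₊₁ = dₖaₖ − mₖ, dₖ₊₁ = (n − mₖ₊₁²)/dₖ, aₖ₊₁ = ⌊(a₀+mₖ₊₁)/dₖ₊₁⌋:
  k=1: m=23, d=43, a=1
  k=2: m=20, d=4, a=10
  k=3: m=20, d=43, a=1
  k=4: m=23, d=1, a=46
d=1 and a=2a₀=46 at k=4, so the next step gives (m, d) = (23, 43) again — its k=1 value — and the period has length 4.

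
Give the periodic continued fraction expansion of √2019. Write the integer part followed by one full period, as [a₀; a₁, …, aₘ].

a₀ = ⌊√2019⌋ = 44.
With m₀=0, d₀=1 and mₖ₊₁ = dₖaₖ − mₖ, dₖ₊₁ = (n − mₖ₊₁²)/dₖ, aₖ₊₁ = ⌊(a₀+mₖ₊₁)/dₖ₊₁⌋:
  k=1: m=44, d=83, a=1
  k=2: m=39, d=6, a=13
  k=3: m=39, d=83, a=1
  k=4: m=44, d=1, a=88
d=1 and a=2a₀=88 at k=4, so the next step gives (m, d) = (44, 83) again — its k=1 value — and the period has length 4.

[44; 1, 13, 1, 88]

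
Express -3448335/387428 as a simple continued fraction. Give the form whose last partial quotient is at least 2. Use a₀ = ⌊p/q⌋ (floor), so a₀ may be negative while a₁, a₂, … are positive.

[-9; 10, 17, 17, 4, 4, 2, 3]

-3448335 = -9×387428 + 38517
387428 = 10×38517 + 2258
38517 = 17×2258 + 131
2258 = 17×131 + 31
131 = 4×31 + 7
31 = 4×7 + 3
7 = 2×3 + 1
3 = 3×1 + 0  (stop)
So -3448335/387428 = [-9; 10, 17, 17, 4, 4, 2, 3].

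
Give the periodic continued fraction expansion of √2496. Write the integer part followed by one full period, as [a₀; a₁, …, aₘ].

[49; 1, 23, 1, 98]

a₀ = ⌊√2496⌋ = 49.
With m₀=0, d₀=1 and mₖ₊₁ = dₖaₖ − mₖ, dₖ₊₁ = (n − mₖ₊₁²)/dₖ, aₖ₊₁ = ⌊(a₀+mₖ₊₁)/dₖ₊₁⌋:
  k=1: m=49, d=95, a=1
  k=2: m=46, d=4, a=23
  k=3: m=46, d=95, a=1
  k=4: m=49, d=1, a=98
d=1 and a=2a₀=98 at k=4, so the next step gives (m, d) = (49, 95) again — its k=1 value — and the period has length 4.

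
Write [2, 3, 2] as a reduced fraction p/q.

16/7

Fold from the inside: start with 2/1.
  3 + 1/2 = 7/2
  2 + 2/7 = 16/7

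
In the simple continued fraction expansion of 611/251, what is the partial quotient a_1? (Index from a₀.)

611 = 2·251 + 109   →  a_0 = 2
251 = 2·109 + 33   →  a_1 = 2

2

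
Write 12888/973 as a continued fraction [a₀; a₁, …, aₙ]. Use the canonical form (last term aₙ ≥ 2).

12888 = 13*973 + 239
973 = 4*239 + 17
239 = 14*17 + 1
17 = 17*1 + 0  (stop)
So 12888/973 = [13; 4, 14, 17].

[13; 4, 14, 17]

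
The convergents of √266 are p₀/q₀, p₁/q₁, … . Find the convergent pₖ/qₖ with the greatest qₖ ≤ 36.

√266 = [16; 3, 4, 3, 32, …] (period length 4).
Convergents:
  p_0/q_0 = 16/1
  p_1/q_1 = 49/3
  p_2/q_2 = 212/13
  p_3/q_3 = 685/42
q_2 = 13 ≤ 36 < 42 = q_3, so the answer is 212/13.

212/13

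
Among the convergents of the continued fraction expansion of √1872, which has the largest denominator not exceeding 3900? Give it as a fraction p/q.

168610/3897

√1872 = [43; 3, 1, 3, 86, …] (period length 4).
Convergents:
  p_0/q_0 = 43/1
  p_1/q_1 = 130/3
  p_2/q_2 = 173/4
  p_3/q_3 = 649/15
  p_4/q_4 = 55987/1294
  p_5/q_5 = 168610/3897
  p_6/q_6 = 224597/5191
q_5 = 3897 ≤ 3900 < 5191 = q_6, so the answer is 168610/3897.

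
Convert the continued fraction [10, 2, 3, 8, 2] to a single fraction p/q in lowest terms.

Fold from the inside: start with 2/1.
  8 + 1/2 = 17/2
  3 + 2/17 = 53/17
  2 + 17/53 = 123/53
  10 + 53/123 = 1283/123

1283/123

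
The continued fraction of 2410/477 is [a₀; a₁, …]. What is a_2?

12

2410 = 5·477 + 25   →  a_0 = 5
477 = 19·25 + 2   →  a_1 = 19
25 = 12·2 + 1   →  a_2 = 12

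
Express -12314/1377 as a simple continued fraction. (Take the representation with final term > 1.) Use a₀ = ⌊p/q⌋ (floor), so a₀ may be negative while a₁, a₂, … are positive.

-12314 = -9×1377 + 79
1377 = 17×79 + 34
79 = 2×34 + 11
34 = 3×11 + 1
11 = 11×1 + 0  (stop)
So -12314/1377 = [-9; 17, 2, 3, 11].

[-9; 17, 2, 3, 11]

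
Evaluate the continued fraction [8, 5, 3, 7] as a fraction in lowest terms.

Fold from the inside: start with 7/1.
  3 + 1/7 = 22/7
  5 + 7/22 = 117/22
  8 + 22/117 = 958/117

958/117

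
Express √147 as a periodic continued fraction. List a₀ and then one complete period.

a₀ = ⌊√147⌋ = 12.

[12; 8, 24]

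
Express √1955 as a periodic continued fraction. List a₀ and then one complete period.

a₀ = ⌊√1955⌋ = 44.
With m₀=0, d₀=1 and mₖ₊₁ = dₖaₖ − mₖ, dₖ₊₁ = (n − mₖ₊₁²)/dₖ, aₖ₊₁ = ⌊(a₀+mₖ₊₁)/dₖ₊₁⌋:
  k=1: m=44, d=19, a=4
  k=2: m=32, d=49, a=1
  k=3: m=17, d=34, a=1
  k=4: m=17, d=49, a=1
  k=5: m=32, d=19, a=4
  k=6: m=44, d=1, a=88
d=1 and a=2a₀=88 at k=6, so the next step gives (m, d) = (44, 19) again — its k=1 value — and the period has length 6.

[44; 4, 1, 1, 1, 4, 88]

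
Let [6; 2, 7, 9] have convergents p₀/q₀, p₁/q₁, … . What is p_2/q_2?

97/15

Using pₖ = aₖpₖ₋₁ + pₖ₋₂, qₖ = aₖqₖ₋₁ + qₖ₋₂ (with p₋₁=1, p₋₂=0, q₋₁=0, q₋₂=1):
  k=0: a=6, p=6, q=1
  k=1: a=2, p=13, q=2
  k=2: a=7, p=97, q=15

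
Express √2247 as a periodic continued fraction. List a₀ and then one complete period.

[47; 2, 2, 15, 2, 2, 94]

a₀ = ⌊√2247⌋ = 47.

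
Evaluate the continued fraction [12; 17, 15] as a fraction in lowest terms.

3087/256

Using pₖ = aₖpₖ₋₁ + pₖ₋₂ and qₖ = aₖqₖ₋₁ + qₖ₋₂:
  k=0: a=12, p=12, q=1
  k=1: a=17, p=205, q=17
  k=2: a=15, p=3087, q=256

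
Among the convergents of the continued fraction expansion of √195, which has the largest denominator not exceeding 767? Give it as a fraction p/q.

√195 = [13; 1, 26, …] (period length 2).
Convergents:
  p_0/q_0 = 13/1
  p_1/q_1 = 14/1
  p_2/q_2 = 377/27
  p_3/q_3 = 391/28
  p_4/q_4 = 10543/755
  p_5/q_5 = 10934/783
q_4 = 755 ≤ 767 < 783 = q_5, so the answer is 10543/755.

10543/755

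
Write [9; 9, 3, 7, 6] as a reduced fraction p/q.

11457/1258

Fold from the inside: start with 6/1.
  7 + 1/6 = 43/6
  3 + 6/43 = 135/43
  9 + 43/135 = 1258/135
  9 + 135/1258 = 11457/1258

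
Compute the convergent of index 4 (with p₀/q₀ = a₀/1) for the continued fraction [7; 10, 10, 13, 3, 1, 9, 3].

Using pₖ = aₖpₖ₋₁ + pₖ₋₂, qₖ = aₖqₖ₋₁ + qₖ₋₂ (with p₋₁=1, p₋₂=0, q₋₁=0, q₋₂=1):
  k=0: a=7, p=7, q=1
  k=1: a=10, p=71, q=10
  k=2: a=10, p=717, q=101
  k=3: a=13, p=9392, q=1323
  k=4: a=3, p=28893, q=4070

28893/4070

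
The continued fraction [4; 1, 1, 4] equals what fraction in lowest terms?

Fold from the inside: start with 4/1.
  1 + 1/4 = 5/4
  1 + 4/5 = 9/5
  4 + 5/9 = 41/9

41/9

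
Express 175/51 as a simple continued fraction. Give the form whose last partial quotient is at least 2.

175 = 3*51 + 22
51 = 2*22 + 7
22 = 3*7 + 1
7 = 7*1 + 0  (stop)
So 175/51 = [3; 2, 3, 7].

[3; 2, 3, 7]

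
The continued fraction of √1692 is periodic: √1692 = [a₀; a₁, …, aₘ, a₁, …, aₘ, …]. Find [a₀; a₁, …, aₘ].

[41; 7, 2, 7, 82]

a₀ = ⌊√1692⌋ = 41.
With m₀=0, d₀=1 and mₖ₊₁ = dₖaₖ − mₖ, dₖ₊₁ = (n − mₖ₊₁²)/dₖ, aₖ₊₁ = ⌊(a₀+mₖ₊₁)/dₖ₊₁⌋:
  k=1: m=41, d=11, a=7
  k=2: m=36, d=36, a=2
  k=3: m=36, d=11, a=7
  k=4: m=41, d=1, a=82
d=1 and a=2a₀=82 at k=4, so the next step gives (m, d) = (41, 11) again — its k=1 value — and the period has length 4.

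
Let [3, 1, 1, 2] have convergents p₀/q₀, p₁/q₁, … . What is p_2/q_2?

7/2

Using pₖ = aₖpₖ₋₁ + pₖ₋₂, qₖ = aₖqₖ₋₁ + qₖ₋₂ (with p₋₁=1, p₋₂=0, q₋₁=0, q₋₂=1):
  k=0: a=3, p=3, q=1
  k=1: a=1, p=4, q=1
  k=2: a=1, p=7, q=2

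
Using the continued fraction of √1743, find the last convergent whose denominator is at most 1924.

√1743 = [41; 1, 2, 1, 82, …] (period length 4).
Convergents:
  p_0/q_0 = 41/1
  p_1/q_1 = 42/1
  p_2/q_2 = 125/3
  p_3/q_3 = 167/4
  p_4/q_4 = 13819/331
  p_5/q_5 = 13986/335
  p_6/q_6 = 41791/1001
  p_7/q_7 = 55777/1336
  p_8/q_8 = 4615505/110553
q_7 = 1336 ≤ 1924 < 110553 = q_8, so the answer is 55777/1336.

55777/1336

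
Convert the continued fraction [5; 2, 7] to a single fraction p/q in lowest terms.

82/15

Fold from the inside: start with 7/1.
  2 + 1/7 = 15/7
  5 + 7/15 = 82/15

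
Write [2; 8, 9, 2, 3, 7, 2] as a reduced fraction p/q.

17694/8333

Using pₖ = aₖpₖ₋₁ + pₖ₋₂ and qₖ = aₖqₖ₋₁ + qₖ₋₂:
  k=0: a=2, p=2, q=1
  k=1: a=8, p=17, q=8
  k=2: a=9, p=155, q=73
  k=3: a=2, p=327, q=154
  k=4: a=3, p=1136, q=535
  k=5: a=7, p=8279, q=3899
  k=6: a=2, p=17694, q=8333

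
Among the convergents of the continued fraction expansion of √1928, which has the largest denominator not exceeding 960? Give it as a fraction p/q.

√1928 = [43; 1, 9, 1, 86, …] (period length 4).
Convergents:
  p_0/q_0 = 43/1
  p_1/q_1 = 44/1
  p_2/q_2 = 439/10
  p_3/q_3 = 483/11
  p_4/q_4 = 41977/956
  p_5/q_5 = 42460/967
q_4 = 956 ≤ 960 < 967 = q_5, so the answer is 41977/956.

41977/956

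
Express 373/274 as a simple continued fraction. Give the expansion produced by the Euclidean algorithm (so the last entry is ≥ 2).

373 = 1·274 + 99
274 = 2·99 + 76
99 = 1·76 + 23
76 = 3·23 + 7
23 = 3·7 + 2
7 = 3·2 + 1
2 = 2·1 + 0  (stop)
So 373/274 = [1; 2, 1, 3, 3, 3, 2].

[1; 2, 1, 3, 3, 3, 2]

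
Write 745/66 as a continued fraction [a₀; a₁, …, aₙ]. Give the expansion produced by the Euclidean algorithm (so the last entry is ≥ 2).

[11; 3, 2, 9]

745 = 11*66 + 19
66 = 3*19 + 9
19 = 2*9 + 1
9 = 9*1 + 0  (stop)
So 745/66 = [11; 3, 2, 9].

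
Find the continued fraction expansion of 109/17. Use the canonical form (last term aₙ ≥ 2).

109 = 6*17 + 7
17 = 2*7 + 3
7 = 2*3 + 1
3 = 3*1 + 0  (stop)
So 109/17 = [6; 2, 2, 3].

[6; 2, 2, 3]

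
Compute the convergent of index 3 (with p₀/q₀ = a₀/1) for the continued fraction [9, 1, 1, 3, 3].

Using pₖ = aₖpₖ₋₁ + pₖ₋₂, qₖ = aₖqₖ₋₁ + qₖ₋₂ (with p₋₁=1, p₋₂=0, q₋₁=0, q₋₂=1):
  k=0: a=9, p=9, q=1
  k=1: a=1, p=10, q=1
  k=2: a=1, p=19, q=2
  k=3: a=3, p=67, q=7

67/7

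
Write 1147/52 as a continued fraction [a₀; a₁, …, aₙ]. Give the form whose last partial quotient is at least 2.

1147 = 22×52 + 3
52 = 17×3 + 1
3 = 3×1 + 0  (stop)
So 1147/52 = [22; 17, 3].

[22; 17, 3]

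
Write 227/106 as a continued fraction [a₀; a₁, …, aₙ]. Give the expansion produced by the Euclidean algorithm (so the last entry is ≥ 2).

[2; 7, 15]

227 = 2×106 + 15
106 = 7×15 + 1
15 = 15×1 + 0  (stop)
So 227/106 = [2; 7, 15].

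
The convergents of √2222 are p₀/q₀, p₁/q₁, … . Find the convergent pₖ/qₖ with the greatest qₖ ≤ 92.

√2222 = [47; 7, 4, 7, 94, …] (period length 4).
Convergents:
  p_0/q_0 = 47/1
  p_1/q_1 = 330/7
  p_2/q_2 = 1367/29
  p_3/q_3 = 9899/210
q_2 = 29 ≤ 92 < 210 = q_3, so the answer is 1367/29.

1367/29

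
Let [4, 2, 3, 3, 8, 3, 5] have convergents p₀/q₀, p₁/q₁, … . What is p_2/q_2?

31/7

Using pₖ = aₖpₖ₋₁ + pₖ₋₂, qₖ = aₖqₖ₋₁ + qₖ₋₂ (with p₋₁=1, p₋₂=0, q₋₁=0, q₋₂=1):
  k=0: a=4, p=4, q=1
  k=1: a=2, p=9, q=2
  k=2: a=3, p=31, q=7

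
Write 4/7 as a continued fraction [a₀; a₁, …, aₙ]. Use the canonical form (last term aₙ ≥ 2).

4 = 0·7 + 4
7 = 1·4 + 3
4 = 1·3 + 1
3 = 3·1 + 0  (stop)
So 4/7 = [0; 1, 1, 3].

[0; 1, 1, 3]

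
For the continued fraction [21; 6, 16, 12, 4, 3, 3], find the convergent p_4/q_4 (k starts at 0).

101105/4777

Using pₖ = aₖpₖ₋₁ + pₖ₋₂, qₖ = aₖqₖ₋₁ + qₖ₋₂ (with p₋₁=1, p₋₂=0, q₋₁=0, q₋₂=1):
  k=0: a=21, p=21, q=1
  k=1: a=6, p=127, q=6
  k=2: a=16, p=2053, q=97
  k=3: a=12, p=24763, q=1170
  k=4: a=4, p=101105, q=4777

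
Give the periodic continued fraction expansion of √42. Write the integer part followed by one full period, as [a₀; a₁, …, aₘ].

a₀ = ⌊√42⌋ = 6.
With m₀=0, d₀=1 and mₖ₊₁ = dₖaₖ − mₖ, dₖ₊₁ = (n − mₖ₊₁²)/dₖ, aₖ₊₁ = ⌊(a₀+mₖ₊₁)/dₖ₊₁⌋:
  k=1: m=6, d=6, a=2
  k=2: m=6, d=1, a=12
d=1 and a=2a₀=12 at k=2, so the next step gives (m, d) = (6, 6) again — its k=1 value — and the period has length 2.

[6; 2, 12]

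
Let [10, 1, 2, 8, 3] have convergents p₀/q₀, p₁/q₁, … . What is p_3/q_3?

Using pₖ = aₖpₖ₋₁ + pₖ₋₂, qₖ = aₖqₖ₋₁ + qₖ₋₂ (with p₋₁=1, p₋₂=0, q₋₁=0, q₋₂=1):
  k=0: a=10, p=10, q=1
  k=1: a=1, p=11, q=1
  k=2: a=2, p=32, q=3
  k=3: a=8, p=267, q=25

267/25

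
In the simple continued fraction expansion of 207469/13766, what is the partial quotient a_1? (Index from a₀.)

14

207469 = 15·13766 + 979   →  a_0 = 15
13766 = 14·979 + 60   →  a_1 = 14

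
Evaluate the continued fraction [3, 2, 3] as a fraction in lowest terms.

Fold from the inside: start with 3/1.
  2 + 1/3 = 7/3
  3 + 3/7 = 24/7

24/7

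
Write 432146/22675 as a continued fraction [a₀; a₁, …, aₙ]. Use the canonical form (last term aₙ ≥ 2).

[19; 17, 6, 16, 1, 3, 3]

432146 = 19·22675 + 1321
22675 = 17·1321 + 218
1321 = 6·218 + 13
218 = 16·13 + 10
13 = 1·10 + 3
10 = 3·3 + 1
3 = 3·1 + 0  (stop)
So 432146/22675 = [19; 17, 6, 16, 1, 3, 3].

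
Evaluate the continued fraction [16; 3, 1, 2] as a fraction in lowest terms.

179/11

Using pₖ = aₖpₖ₋₁ + pₖ₋₂ and qₖ = aₖqₖ₋₁ + qₖ₋₂:
  k=0: a=16, p=16, q=1
  k=1: a=3, p=49, q=3
  k=2: a=1, p=65, q=4
  k=3: a=2, p=179, q=11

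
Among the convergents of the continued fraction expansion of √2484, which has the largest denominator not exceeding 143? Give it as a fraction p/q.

6529/131

√2484 = [49; 1, 5, 4, 5, 1, 98, …] (period length 6).
Convergents:
  p_0/q_0 = 49/1
  p_1/q_1 = 50/1
  p_2/q_2 = 299/6
  p_3/q_3 = 1246/25
  p_4/q_4 = 6529/131
  p_5/q_5 = 7775/156
q_4 = 131 ≤ 143 < 156 = q_5, so the answer is 6529/131.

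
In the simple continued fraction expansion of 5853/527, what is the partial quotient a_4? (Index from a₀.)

5853 = 11·527 + 56   →  a_0 = 11
527 = 9·56 + 23   →  a_1 = 9
56 = 2·23 + 10   →  a_2 = 2
23 = 2·10 + 3   →  a_3 = 2
10 = 3·3 + 1   →  a_4 = 3

3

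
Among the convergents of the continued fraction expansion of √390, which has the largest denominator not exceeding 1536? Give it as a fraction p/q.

√390 = [19; 1, 2, 1, 38, …] (period length 4).
Convergents:
  p_0/q_0 = 19/1
  p_1/q_1 = 20/1
  p_2/q_2 = 59/3
  p_3/q_3 = 79/4
  p_4/q_4 = 3061/155
  p_5/q_5 = 3140/159
  p_6/q_6 = 9341/473
  p_7/q_7 = 12481/632
  p_8/q_8 = 483619/24489
q_7 = 632 ≤ 1536 < 24489 = q_8, so the answer is 12481/632.

12481/632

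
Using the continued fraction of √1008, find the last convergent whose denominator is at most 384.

√1008 = [31; 1, 2, 1, 62, …] (period length 4).
Convergents:
  p_0/q_0 = 31/1
  p_1/q_1 = 32/1
  p_2/q_2 = 95/3
  p_3/q_3 = 127/4
  p_4/q_4 = 7969/251
  p_5/q_5 = 8096/255
  p_6/q_6 = 24161/761
q_5 = 255 ≤ 384 < 761 = q_6, so the answer is 8096/255.

8096/255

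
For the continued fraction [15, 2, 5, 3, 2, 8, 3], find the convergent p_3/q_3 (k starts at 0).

541/35

Using pₖ = aₖpₖ₋₁ + pₖ₋₂, qₖ = aₖqₖ₋₁ + qₖ₋₂ (with p₋₁=1, p₋₂=0, q₋₁=0, q₋₂=1):
  k=0: a=15, p=15, q=1
  k=1: a=2, p=31, q=2
  k=2: a=5, p=170, q=11
  k=3: a=3, p=541, q=35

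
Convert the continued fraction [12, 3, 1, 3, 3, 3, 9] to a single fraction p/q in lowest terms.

Fold from the inside: start with 9/1.
  3 + 1/9 = 28/9
  3 + 9/28 = 93/28
  3 + 28/93 = 307/93
  1 + 93/307 = 400/307
  3 + 307/400 = 1507/400
  12 + 400/1507 = 18484/1507

18484/1507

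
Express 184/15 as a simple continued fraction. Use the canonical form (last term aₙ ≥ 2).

184 = 12·15 + 4
15 = 3·4 + 3
4 = 1·3 + 1
3 = 3·1 + 0  (stop)
So 184/15 = [12; 3, 1, 3].

[12; 3, 1, 3]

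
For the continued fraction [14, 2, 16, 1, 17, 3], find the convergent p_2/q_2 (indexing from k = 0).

Using pₖ = aₖpₖ₋₁ + pₖ₋₂, qₖ = aₖqₖ₋₁ + qₖ₋₂ (with p₋₁=1, p₋₂=0, q₋₁=0, q₋₂=1):
  k=0: a=14, p=14, q=1
  k=1: a=2, p=29, q=2
  k=2: a=16, p=478, q=33

478/33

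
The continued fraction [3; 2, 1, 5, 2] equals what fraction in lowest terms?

124/37

Using pₖ = aₖpₖ₋₁ + pₖ₋₂ and qₖ = aₖqₖ₋₁ + qₖ₋₂:
  k=0: a=3, p=3, q=1
  k=1: a=2, p=7, q=2
  k=2: a=1, p=10, q=3
  k=3: a=5, p=57, q=17
  k=4: a=2, p=124, q=37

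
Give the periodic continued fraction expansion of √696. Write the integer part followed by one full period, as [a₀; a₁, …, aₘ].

a₀ = ⌊√696⌋ = 26.
With m₀=0, d₀=1 and mₖ₊₁ = dₖaₖ − mₖ, dₖ₊₁ = (n − mₖ₊₁²)/dₖ, aₖ₊₁ = ⌊(a₀+mₖ₊₁)/dₖ₊₁⌋:
  k=1: m=26, d=20, a=2
  k=2: m=14, d=25, a=1
  k=3: m=11, d=23, a=1
  k=4: m=12, d=24, a=1
  k=5: m=12, d=23, a=1
  k=6: m=11, d=25, a=1
  k=7: m=14, d=20, a=2
  k=8: m=26, d=1, a=52
d=1 and a=2a₀=52 at k=8, so the next step gives (m, d) = (26, 20) again — its k=1 value — and the period has length 8.

[26; 2, 1, 1, 1, 1, 1, 2, 52]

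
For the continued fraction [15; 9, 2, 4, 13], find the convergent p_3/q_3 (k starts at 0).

1284/85

Using pₖ = aₖpₖ₋₁ + pₖ₋₂, qₖ = aₖqₖ₋₁ + qₖ₋₂ (with p₋₁=1, p₋₂=0, q₋₁=0, q₋₂=1):
  k=0: a=15, p=15, q=1
  k=1: a=9, p=136, q=9
  k=2: a=2, p=287, q=19
  k=3: a=4, p=1284, q=85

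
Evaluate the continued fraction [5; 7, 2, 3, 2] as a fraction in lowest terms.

611/119

Fold from the inside: start with 2/1.
  3 + 1/2 = 7/2
  2 + 2/7 = 16/7
  7 + 7/16 = 119/16
  5 + 16/119 = 611/119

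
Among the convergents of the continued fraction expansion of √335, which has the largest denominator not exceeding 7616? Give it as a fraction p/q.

√335 = [18; 3, 3, 3, 36, …] (period length 4).
Convergents:
  p_0/q_0 = 18/1
  p_1/q_1 = 55/3
  p_2/q_2 = 183/10
  p_3/q_3 = 604/33
  p_4/q_4 = 21927/1198
  p_5/q_5 = 66385/3627
  p_6/q_6 = 221082/12079
q_5 = 3627 ≤ 7616 < 12079 = q_6, so the answer is 66385/3627.

66385/3627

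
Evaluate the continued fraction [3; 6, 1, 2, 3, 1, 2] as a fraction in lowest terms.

759/241

Fold from the inside: start with 2/1.
  1 + 1/2 = 3/2
  3 + 2/3 = 11/3
  2 + 3/11 = 25/11
  1 + 11/25 = 36/25
  6 + 25/36 = 241/36
  3 + 36/241 = 759/241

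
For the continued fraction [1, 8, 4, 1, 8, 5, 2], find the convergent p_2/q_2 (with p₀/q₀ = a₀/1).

Using pₖ = aₖpₖ₋₁ + pₖ₋₂, qₖ = aₖqₖ₋₁ + qₖ₋₂ (with p₋₁=1, p₋₂=0, q₋₁=0, q₋₂=1):
  k=0: a=1, p=1, q=1
  k=1: a=8, p=9, q=8
  k=2: a=4, p=37, q=33

37/33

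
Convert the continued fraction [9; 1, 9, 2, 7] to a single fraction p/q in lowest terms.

Using pₖ = aₖpₖ₋₁ + pₖ₋₂ and qₖ = aₖqₖ₋₁ + qₖ₋₂:
  k=0: a=9, p=9, q=1
  k=1: a=1, p=10, q=1
  k=2: a=9, p=99, q=10
  k=3: a=2, p=208, q=21
  k=4: a=7, p=1555, q=157

1555/157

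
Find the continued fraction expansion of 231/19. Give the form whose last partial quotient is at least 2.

[12; 6, 3]

231 = 12×19 + 3
19 = 6×3 + 1
3 = 3×1 + 0  (stop)
So 231/19 = [12; 6, 3].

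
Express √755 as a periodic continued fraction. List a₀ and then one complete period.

[27; 2, 10, 2, 54]

a₀ = ⌊√755⌋ = 27.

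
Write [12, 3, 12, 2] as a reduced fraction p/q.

Fold from the inside: start with 2/1.
  12 + 1/2 = 25/2
  3 + 2/25 = 77/25
  12 + 25/77 = 949/77

949/77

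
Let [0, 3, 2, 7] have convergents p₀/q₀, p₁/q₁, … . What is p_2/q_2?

2/7

Using pₖ = aₖpₖ₋₁ + pₖ₋₂, qₖ = aₖqₖ₋₁ + qₖ₋₂ (with p₋₁=1, p₋₂=0, q₋₁=0, q₋₂=1):
  k=0: a=0, p=0, q=1
  k=1: a=3, p=1, q=3
  k=2: a=2, p=2, q=7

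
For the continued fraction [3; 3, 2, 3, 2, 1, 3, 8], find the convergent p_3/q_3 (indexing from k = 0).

Using pₖ = aₖpₖ₋₁ + pₖ₋₂, qₖ = aₖqₖ₋₁ + qₖ₋₂ (with p₋₁=1, p₋₂=0, q₋₁=0, q₋₂=1):
  k=0: a=3, p=3, q=1
  k=1: a=3, p=10, q=3
  k=2: a=2, p=23, q=7
  k=3: a=3, p=79, q=24

79/24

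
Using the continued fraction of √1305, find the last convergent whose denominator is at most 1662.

√1305 = [36; 8, 72, …] (period length 2).
Convergents:
  p_0/q_0 = 36/1
  p_1/q_1 = 289/8
  p_2/q_2 = 20844/577
  p_3/q_3 = 167041/4624
q_2 = 577 ≤ 1662 < 4624 = q_3, so the answer is 20844/577.

20844/577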